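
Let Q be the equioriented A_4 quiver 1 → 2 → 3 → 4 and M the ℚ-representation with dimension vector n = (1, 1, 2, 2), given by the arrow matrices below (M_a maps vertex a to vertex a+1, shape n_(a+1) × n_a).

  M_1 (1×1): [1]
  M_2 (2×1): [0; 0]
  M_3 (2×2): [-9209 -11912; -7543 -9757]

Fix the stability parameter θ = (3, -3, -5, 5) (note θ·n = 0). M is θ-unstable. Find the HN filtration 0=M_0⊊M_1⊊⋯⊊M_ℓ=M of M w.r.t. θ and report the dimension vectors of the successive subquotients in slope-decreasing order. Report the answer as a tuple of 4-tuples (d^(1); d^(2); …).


Barcode: M ≅ I[1,2], I[3,4]^2. HN layers by μ_θ (3 steps, strictly decreasing):
  μ^(1)=5; μ^(2)=0; μ^(3)=-5

((0, 0, 0, 2); (1, 1, 0, 0); (0, 0, 2, 0))


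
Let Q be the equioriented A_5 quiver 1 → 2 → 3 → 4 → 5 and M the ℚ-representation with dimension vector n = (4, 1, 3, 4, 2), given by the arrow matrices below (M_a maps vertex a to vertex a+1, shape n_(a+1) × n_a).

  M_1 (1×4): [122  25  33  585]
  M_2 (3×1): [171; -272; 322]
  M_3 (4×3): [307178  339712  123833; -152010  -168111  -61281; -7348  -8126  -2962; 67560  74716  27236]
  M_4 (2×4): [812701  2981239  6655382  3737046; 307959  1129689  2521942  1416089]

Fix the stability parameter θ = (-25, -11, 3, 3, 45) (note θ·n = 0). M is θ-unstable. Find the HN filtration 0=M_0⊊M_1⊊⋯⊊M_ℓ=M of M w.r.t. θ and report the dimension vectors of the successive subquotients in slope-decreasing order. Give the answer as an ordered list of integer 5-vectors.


Via rank(M_{q-1}∘⋯∘M_p): M ≅ I[1,1]^3, I[1,3], I[3,4], I[3,5], I[4,4], I[4,5].
μ_θ-semistable layers: μ^(1)=45; μ^(2)=3; μ^(3)=-11; μ^(4)=-25

((0, 0, 0, 0, 2); (0, 0, 3, 4, 0); (0, 1, 0, 0, 0); (4, 0, 0, 0, 0))


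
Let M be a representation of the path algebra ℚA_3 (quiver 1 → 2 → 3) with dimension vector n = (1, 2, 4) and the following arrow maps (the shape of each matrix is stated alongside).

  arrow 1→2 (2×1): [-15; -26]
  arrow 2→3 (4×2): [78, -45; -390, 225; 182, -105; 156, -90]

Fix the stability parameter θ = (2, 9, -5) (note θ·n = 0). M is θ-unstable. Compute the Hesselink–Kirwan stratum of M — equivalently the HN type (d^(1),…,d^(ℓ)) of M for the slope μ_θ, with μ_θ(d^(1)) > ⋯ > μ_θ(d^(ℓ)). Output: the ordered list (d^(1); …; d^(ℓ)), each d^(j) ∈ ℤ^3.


Barcode: M ≅ I[1,2], I[2,3], I[3,3]^3. HN layers by μ_θ (3 steps, strictly decreasing):
  μ^(1)=9; μ^(2)=2; μ^(3)=-5

((0, 1, 0); (1, 1, 1); (0, 0, 3))


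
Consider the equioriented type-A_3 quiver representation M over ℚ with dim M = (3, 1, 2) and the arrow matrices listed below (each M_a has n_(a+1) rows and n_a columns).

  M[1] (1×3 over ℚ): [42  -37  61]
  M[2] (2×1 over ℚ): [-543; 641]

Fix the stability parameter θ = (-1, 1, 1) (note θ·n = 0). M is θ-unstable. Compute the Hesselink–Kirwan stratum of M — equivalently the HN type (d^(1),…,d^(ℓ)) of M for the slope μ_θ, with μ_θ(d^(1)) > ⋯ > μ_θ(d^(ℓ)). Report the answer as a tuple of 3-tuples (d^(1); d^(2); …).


Via rank(M_{q-1}∘⋯∘M_p): M ≅ I[1,1]^2, I[1,3], I[3,3].
μ_θ-semistable layers: μ^(1)=1; μ^(2)=-1

((0, 1, 2); (3, 0, 0))


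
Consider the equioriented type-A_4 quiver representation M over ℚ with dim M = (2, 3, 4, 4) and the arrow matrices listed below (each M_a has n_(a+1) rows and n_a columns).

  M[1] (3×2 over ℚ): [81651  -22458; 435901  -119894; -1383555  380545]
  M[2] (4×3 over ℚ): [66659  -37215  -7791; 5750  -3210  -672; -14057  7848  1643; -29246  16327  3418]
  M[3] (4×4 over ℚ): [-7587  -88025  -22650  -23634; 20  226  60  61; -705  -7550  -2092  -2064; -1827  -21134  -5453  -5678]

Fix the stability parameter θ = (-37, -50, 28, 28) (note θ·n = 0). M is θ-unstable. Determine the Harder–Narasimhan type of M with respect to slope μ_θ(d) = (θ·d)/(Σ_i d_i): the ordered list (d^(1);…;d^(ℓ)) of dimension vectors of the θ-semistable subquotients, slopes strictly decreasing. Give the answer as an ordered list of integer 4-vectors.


Via rank(M_{q-1}∘⋯∘M_p): M ≅ I[1,4]^2, I[2,4], I[3,4].
μ_θ-semistable layers: μ^(1)=28; μ^(2)=-87/2; μ^(3)=-50

((0, 0, 4, 4); (2, 2, 0, 0); (0, 1, 0, 0))


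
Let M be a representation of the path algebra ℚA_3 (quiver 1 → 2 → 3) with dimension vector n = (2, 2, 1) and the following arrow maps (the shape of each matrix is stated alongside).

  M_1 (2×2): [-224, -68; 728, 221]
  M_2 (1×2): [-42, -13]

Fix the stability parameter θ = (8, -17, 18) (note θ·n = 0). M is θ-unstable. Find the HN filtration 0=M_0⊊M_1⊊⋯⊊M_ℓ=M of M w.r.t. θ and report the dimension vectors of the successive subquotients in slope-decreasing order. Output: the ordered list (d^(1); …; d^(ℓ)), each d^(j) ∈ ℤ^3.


Via rank(M_{q-1}∘⋯∘M_p): M ≅ I[1,1], I[1,3], I[2,2].
μ_θ-semistable layers: μ^(1)=18; μ^(2)=8; μ^(3)=-9/2; μ^(4)=-17

((0, 0, 1); (1, 0, 0); (1, 1, 0); (0, 1, 0))


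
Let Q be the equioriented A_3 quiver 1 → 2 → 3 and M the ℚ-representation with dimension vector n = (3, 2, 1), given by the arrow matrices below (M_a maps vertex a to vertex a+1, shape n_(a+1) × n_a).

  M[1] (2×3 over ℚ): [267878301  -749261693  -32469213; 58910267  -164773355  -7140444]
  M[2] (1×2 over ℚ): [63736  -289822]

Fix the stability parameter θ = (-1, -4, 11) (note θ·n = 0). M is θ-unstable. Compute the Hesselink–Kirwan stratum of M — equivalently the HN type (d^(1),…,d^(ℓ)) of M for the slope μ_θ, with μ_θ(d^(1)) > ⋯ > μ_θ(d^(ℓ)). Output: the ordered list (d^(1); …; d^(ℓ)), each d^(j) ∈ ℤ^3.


Via rank(M_{q-1}∘⋯∘M_p): M ≅ I[1,1], I[1,2], I[1,3].
μ_θ-semistable layers: μ^(1)=11; μ^(2)=-1; μ^(3)=-5/2

((0, 0, 1); (1, 0, 0); (2, 2, 0))


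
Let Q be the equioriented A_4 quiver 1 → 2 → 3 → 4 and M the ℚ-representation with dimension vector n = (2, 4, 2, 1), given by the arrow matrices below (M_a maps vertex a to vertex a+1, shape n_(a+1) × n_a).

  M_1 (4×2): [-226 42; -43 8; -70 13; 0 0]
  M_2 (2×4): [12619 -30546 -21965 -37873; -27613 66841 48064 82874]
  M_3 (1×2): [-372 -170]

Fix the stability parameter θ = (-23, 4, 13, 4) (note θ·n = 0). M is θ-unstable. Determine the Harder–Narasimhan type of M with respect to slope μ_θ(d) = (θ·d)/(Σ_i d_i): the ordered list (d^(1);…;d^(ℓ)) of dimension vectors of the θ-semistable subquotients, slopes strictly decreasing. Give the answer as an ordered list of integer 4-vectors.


Via rank(M_{q-1}∘⋯∘M_p): M ≅ I[1,3], I[1,4], I[2,2]^2.
μ_θ-semistable layers: μ^(1)=13; μ^(2)=17/2; μ^(3)=4; μ^(4)=-23

((0, 0, 1, 0); (0, 0, 1, 1); (0, 4, 0, 0); (2, 0, 0, 0))


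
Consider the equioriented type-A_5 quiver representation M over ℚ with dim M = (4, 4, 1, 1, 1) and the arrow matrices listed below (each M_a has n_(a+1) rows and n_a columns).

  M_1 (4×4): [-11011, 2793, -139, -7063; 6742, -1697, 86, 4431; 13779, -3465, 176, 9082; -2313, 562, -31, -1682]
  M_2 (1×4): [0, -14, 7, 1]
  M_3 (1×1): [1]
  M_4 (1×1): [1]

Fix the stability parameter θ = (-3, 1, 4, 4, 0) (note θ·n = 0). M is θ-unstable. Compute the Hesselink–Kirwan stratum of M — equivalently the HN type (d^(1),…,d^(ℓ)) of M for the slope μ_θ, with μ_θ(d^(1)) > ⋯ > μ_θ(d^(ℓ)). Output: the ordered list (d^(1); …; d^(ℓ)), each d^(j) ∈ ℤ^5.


Via rank(M_{q-1}∘⋯∘M_p): M ≅ I[1,2]^3, I[1,5].
μ_θ-semistable layers: μ^(1)=8/3; μ^(2)=1; μ^(3)=-3

((0, 0, 1, 1, 1); (0, 4, 0, 0, 0); (4, 0, 0, 0, 0))


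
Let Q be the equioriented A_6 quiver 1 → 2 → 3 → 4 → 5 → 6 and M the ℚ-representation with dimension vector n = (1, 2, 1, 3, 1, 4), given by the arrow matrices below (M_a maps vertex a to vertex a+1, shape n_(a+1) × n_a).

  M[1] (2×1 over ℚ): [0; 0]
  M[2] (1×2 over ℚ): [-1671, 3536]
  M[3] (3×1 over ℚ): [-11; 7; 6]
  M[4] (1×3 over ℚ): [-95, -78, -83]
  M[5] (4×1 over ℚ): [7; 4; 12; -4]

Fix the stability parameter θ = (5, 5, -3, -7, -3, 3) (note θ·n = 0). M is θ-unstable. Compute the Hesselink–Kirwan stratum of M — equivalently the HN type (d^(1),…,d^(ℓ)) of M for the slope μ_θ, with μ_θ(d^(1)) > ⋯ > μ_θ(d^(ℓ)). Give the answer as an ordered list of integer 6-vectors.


Interval decomposition of M: I[1,1], I[2,2], I[2,6], I[4,4]^2, I[6,6]^3.
HN type (ℓ=4): μ^(1)=5; μ^(2)=3; μ^(3)=-2; μ^(4)=-7

((1, 1, 0, 0, 0, 0); (0, 0, 0, 0, 0, 4); (0, 1, 1, 1, 1, 0); (0, 0, 0, 2, 0, 0))


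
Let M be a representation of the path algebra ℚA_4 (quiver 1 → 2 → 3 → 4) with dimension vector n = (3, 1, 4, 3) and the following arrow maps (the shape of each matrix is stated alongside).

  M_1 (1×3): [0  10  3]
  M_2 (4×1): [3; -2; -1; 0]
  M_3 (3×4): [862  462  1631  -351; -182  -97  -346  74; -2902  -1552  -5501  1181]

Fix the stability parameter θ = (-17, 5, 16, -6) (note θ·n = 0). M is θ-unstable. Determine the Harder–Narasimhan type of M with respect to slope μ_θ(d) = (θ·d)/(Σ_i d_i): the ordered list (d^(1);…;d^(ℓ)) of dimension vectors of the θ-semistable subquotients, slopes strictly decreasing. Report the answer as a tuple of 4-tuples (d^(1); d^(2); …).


Via rank(M_{q-1}∘⋯∘M_p): M ≅ I[1,1]^2, I[1,4], I[3,3]^2, I[3,4], I[4,4].
μ_θ-semistable layers: μ^(1)=16; μ^(2)=5; μ^(3)=-6; μ^(4)=-17

((0, 0, 2, 0); (0, 1, 2, 2); (0, 0, 0, 1); (3, 0, 0, 0))


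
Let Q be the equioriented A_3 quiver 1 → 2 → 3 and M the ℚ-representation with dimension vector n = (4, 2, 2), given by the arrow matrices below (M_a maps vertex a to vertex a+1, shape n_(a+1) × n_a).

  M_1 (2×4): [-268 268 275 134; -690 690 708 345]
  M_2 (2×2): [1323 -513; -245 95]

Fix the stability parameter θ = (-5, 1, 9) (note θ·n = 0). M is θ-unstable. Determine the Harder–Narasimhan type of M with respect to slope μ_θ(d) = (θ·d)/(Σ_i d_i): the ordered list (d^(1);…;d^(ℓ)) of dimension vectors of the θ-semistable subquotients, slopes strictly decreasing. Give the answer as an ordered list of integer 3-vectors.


Barcode: M ≅ I[1,1]^2, I[1,2], I[1,3], I[3,3]. HN layers by μ_θ (3 steps, strictly decreasing):
  μ^(1)=9; μ^(2)=1; μ^(3)=-5

((0, 0, 2); (0, 2, 0); (4, 0, 0))


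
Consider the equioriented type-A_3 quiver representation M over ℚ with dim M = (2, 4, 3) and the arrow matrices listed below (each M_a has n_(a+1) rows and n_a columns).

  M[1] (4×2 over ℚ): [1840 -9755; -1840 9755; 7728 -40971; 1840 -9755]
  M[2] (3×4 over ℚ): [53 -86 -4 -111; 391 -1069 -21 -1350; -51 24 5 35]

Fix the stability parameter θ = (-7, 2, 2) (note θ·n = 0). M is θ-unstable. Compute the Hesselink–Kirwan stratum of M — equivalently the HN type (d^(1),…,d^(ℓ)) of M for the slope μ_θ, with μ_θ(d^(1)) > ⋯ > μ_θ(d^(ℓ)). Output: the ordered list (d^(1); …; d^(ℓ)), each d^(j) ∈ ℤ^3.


Interval decomposition of M: I[1,1], I[1,3], I[2,2], I[2,3]^2.
HN type (ℓ=2): μ^(1)=2; μ^(2)=-7

((0, 4, 3); (2, 0, 0))


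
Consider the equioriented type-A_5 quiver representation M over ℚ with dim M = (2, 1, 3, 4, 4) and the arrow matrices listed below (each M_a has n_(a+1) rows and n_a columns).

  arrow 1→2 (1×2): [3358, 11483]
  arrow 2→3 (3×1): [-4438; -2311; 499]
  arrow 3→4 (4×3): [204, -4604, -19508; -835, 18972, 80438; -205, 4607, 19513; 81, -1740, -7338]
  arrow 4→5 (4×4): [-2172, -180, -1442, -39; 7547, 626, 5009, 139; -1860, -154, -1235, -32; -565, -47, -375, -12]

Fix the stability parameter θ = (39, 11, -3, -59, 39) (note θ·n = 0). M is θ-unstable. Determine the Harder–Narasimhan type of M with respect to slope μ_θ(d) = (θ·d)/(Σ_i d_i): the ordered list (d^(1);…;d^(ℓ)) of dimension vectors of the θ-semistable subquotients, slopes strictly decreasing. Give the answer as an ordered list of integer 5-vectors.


Interval decomposition of M: I[1,1], I[1,3], I[3,5]^2, I[4,5]^2.
HN type (ℓ=4): μ^(1)=39; μ^(2)=47/3; μ^(3)=-31; μ^(4)=-59

((1, 0, 0, 0, 4); (1, 1, 1, 0, 0); (0, 0, 2, 2, 0); (0, 0, 0, 2, 0))


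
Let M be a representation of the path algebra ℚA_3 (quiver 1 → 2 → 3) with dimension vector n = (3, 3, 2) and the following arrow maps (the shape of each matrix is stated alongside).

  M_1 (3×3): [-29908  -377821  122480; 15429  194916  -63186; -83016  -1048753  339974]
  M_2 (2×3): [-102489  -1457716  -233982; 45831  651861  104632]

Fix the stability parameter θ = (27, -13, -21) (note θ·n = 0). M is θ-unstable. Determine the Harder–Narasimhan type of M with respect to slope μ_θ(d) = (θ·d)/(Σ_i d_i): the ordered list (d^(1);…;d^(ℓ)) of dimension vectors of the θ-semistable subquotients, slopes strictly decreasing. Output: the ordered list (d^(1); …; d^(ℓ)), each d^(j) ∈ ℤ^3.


Interval decomposition of M: I[1,2], I[1,3]^2.
HN type (ℓ=2): μ^(1)=7; μ^(2)=-7/3

((1, 1, 0); (2, 2, 2))


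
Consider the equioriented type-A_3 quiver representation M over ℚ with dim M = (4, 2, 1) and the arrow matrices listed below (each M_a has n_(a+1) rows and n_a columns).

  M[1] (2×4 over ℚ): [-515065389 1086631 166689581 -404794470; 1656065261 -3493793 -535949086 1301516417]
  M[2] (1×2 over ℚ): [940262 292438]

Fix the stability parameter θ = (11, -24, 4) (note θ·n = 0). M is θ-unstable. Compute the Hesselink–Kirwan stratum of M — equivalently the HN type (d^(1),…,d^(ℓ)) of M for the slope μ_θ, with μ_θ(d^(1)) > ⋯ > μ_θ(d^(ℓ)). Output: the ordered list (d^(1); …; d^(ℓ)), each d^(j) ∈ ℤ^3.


Interval decomposition of M: I[1,1]^2, I[1,2], I[1,3].
HN type (ℓ=3): μ^(1)=11; μ^(2)=4; μ^(3)=-13/2

((2, 0, 0); (0, 0, 1); (2, 2, 0))


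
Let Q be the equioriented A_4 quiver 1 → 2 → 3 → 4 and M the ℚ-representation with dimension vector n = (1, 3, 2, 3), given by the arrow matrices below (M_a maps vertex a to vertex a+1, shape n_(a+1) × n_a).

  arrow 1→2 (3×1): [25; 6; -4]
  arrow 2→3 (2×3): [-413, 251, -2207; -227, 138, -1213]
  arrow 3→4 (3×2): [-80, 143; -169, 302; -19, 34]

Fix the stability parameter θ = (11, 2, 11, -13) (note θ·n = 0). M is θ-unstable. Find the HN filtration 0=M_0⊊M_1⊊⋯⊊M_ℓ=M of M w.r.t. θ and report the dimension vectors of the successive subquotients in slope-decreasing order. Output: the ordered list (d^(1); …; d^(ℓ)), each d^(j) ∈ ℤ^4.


Interval decomposition of M: I[1,4], I[2,2], I[2,4], I[4,4].
HN type (ℓ=4): μ^(1)=11/4; μ^(2)=2; μ^(3)=0; μ^(4)=-13

((1, 1, 1, 1); (0, 1, 0, 0); (0, 1, 1, 1); (0, 0, 0, 1))


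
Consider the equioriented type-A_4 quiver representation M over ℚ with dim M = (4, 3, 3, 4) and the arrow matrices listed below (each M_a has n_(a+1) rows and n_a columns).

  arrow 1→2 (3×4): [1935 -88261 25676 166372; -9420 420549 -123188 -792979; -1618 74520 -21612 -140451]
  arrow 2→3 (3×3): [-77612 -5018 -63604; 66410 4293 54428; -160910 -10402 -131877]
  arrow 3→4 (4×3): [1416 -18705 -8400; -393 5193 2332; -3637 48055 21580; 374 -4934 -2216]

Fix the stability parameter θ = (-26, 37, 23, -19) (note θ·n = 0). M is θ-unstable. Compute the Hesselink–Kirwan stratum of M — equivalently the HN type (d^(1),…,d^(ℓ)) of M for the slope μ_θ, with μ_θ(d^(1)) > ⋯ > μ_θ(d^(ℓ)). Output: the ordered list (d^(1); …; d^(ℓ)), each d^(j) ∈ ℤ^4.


Interval decomposition of M: I[1,1], I[1,2], I[1,3], I[1,4], I[3,4], I[4,4]^2.
HN type (ℓ=6): μ^(1)=37; μ^(2)=30; μ^(3)=41/3; μ^(4)=2; μ^(5)=-19; μ^(6)=-26

((0, 1, 0, 0); (0, 1, 1, 0); (0, 1, 1, 1); (0, 0, 1, 1); (0, 0, 0, 2); (4, 0, 0, 0))


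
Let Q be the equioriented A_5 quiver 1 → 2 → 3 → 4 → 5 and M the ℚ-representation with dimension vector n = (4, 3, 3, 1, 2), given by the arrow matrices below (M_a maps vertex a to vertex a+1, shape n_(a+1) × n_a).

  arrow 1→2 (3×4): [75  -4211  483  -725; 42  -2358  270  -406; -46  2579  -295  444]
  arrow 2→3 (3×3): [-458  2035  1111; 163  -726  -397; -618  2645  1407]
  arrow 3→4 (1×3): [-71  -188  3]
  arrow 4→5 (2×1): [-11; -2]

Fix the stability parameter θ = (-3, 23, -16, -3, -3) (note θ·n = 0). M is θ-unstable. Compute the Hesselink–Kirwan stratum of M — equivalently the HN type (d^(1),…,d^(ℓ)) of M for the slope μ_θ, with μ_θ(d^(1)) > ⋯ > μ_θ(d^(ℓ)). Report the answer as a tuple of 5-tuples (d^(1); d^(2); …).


Via rank(M_{q-1}∘⋯∘M_p): M ≅ I[1,1], I[1,3]^2, I[1,5], I[5,5].
μ_θ-semistable layers: μ^(1)=7/2; μ^(2)=1/4; μ^(3)=-3

((0, 2, 2, 0, 0); (0, 1, 1, 1, 1); (4, 0, 0, 0, 1))


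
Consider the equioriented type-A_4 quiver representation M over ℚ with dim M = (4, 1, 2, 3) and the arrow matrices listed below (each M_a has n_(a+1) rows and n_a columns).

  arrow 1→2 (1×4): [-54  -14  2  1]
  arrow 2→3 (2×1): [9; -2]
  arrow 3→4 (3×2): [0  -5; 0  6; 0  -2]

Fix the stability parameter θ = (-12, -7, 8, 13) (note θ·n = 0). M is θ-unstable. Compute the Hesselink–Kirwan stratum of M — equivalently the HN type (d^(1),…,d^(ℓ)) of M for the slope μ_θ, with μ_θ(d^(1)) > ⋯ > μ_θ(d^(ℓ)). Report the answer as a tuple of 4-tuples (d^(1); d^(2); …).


Barcode: M ≅ I[1,1]^3, I[1,4], I[3,3], I[4,4]^2. HN layers by μ_θ (4 steps, strictly decreasing):
  μ^(1)=13; μ^(2)=8; μ^(3)=-7; μ^(4)=-12

((0, 0, 0, 3); (0, 0, 2, 0); (0, 1, 0, 0); (4, 0, 0, 0))


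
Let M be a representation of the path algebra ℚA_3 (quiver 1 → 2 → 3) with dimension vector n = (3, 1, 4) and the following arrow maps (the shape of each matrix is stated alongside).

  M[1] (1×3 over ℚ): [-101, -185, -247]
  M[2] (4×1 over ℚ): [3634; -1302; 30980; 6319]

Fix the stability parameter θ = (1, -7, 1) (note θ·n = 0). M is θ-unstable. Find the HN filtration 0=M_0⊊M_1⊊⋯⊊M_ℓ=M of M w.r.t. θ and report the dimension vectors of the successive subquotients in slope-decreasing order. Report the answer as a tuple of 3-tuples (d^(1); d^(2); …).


Barcode: M ≅ I[1,1]^2, I[1,3], I[3,3]^3. HN layers by μ_θ (2 steps, strictly decreasing):
  μ^(1)=1; μ^(2)=-3

((2, 0, 4); (1, 1, 0))


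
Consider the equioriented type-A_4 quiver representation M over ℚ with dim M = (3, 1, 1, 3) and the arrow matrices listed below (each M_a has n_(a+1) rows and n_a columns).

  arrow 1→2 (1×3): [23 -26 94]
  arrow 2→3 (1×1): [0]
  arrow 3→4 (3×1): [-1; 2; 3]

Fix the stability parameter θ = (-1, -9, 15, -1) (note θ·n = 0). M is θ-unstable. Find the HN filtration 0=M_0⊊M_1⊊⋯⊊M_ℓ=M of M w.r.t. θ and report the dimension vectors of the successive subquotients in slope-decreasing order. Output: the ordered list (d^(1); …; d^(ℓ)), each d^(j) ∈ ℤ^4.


Interval decomposition of M: I[1,1]^2, I[1,2], I[3,4], I[4,4]^2.
HN type (ℓ=3): μ^(1)=7; μ^(2)=-1; μ^(3)=-5

((0, 0, 1, 1); (2, 0, 0, 2); (1, 1, 0, 0))


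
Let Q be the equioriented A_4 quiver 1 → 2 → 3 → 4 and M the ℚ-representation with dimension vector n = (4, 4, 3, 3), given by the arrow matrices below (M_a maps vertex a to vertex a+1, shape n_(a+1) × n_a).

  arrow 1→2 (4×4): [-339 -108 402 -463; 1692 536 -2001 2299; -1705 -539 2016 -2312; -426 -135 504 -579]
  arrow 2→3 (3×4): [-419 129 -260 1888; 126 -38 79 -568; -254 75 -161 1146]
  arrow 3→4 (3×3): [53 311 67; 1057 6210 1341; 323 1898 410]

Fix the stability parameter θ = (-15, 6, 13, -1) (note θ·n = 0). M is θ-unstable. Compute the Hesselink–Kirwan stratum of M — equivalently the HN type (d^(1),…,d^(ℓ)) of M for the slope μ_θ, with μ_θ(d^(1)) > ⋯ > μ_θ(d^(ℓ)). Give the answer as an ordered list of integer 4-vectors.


Via rank(M_{q-1}∘⋯∘M_p): M ≅ I[1,1], I[1,4]^3, I[2,2].
μ_θ-semistable layers: μ^(1)=6; μ^(2)=-15

((0, 4, 3, 3); (4, 0, 0, 0))


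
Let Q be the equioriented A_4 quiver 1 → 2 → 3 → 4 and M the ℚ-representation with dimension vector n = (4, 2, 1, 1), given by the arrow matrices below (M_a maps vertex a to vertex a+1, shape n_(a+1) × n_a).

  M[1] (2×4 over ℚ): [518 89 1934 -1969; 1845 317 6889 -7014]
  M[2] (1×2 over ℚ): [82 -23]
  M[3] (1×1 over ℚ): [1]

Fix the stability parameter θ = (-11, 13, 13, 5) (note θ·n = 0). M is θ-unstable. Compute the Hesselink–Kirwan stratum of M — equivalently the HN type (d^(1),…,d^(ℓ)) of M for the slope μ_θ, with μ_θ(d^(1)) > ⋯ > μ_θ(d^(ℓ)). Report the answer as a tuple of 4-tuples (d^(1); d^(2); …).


Barcode: M ≅ I[1,1]^2, I[1,2], I[1,4]. HN layers by μ_θ (3 steps, strictly decreasing):
  μ^(1)=13; μ^(2)=31/3; μ^(3)=-11

((0, 1, 0, 0); (0, 1, 1, 1); (4, 0, 0, 0))


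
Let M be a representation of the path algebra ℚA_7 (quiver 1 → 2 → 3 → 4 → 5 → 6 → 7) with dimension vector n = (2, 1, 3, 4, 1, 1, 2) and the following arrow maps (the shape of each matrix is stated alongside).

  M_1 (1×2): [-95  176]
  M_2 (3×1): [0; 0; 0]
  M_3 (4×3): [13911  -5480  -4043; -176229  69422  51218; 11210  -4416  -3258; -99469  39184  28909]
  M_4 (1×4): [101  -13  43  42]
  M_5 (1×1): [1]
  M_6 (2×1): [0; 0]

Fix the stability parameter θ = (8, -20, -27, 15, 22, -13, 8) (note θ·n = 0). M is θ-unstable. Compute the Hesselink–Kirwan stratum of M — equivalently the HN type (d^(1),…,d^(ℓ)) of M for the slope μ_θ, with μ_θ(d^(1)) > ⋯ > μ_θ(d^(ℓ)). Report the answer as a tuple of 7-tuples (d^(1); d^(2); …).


Via rank(M_{q-1}∘⋯∘M_p): M ≅ I[1,1], I[1,2], I[3,3], I[3,4], I[3,6], I[4,4]^2, I[7,7]^2.
μ_θ-semistable layers: μ^(1)=15; μ^(2)=8; μ^(3)=-6; μ^(4)=-27

((0, 0, 0, 3, 0, 0, 0); (1, 0, 0, 1, 1, 1, 2); (1, 1, 0, 0, 0, 0, 0); (0, 0, 3, 0, 0, 0, 0))


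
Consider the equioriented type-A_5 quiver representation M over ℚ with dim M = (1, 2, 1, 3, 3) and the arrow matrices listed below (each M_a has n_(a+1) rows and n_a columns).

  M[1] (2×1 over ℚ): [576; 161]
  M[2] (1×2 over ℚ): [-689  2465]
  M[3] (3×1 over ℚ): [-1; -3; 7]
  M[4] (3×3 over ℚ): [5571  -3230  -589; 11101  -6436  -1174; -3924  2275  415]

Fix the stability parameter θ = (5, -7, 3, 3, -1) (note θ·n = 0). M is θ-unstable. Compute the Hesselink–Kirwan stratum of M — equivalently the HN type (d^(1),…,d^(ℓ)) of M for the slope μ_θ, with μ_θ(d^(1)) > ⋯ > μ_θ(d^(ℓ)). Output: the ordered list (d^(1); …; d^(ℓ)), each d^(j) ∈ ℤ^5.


Barcode: M ≅ I[1,5], I[2,2], I[4,5]^2. HN layers by μ_θ (4 steps, strictly decreasing):
  μ^(1)=5/3; μ^(2)=1; μ^(3)=-1; μ^(4)=-7

((0, 0, 1, 1, 1); (0, 0, 0, 2, 2); (1, 1, 0, 0, 0); (0, 1, 0, 0, 0))


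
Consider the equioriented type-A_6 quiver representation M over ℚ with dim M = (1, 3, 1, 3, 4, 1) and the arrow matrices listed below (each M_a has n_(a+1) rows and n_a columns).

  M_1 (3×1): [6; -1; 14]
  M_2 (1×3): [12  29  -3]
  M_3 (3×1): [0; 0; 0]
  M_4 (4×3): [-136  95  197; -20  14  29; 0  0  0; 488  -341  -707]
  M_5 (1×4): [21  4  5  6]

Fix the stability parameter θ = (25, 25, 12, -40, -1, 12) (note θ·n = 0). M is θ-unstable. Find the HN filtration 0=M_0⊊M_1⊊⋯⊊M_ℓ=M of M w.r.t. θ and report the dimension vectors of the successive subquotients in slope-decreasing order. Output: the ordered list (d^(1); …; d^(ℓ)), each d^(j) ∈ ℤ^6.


Barcode: M ≅ I[1,3], I[2,2]^2, I[4,4], I[4,5], I[4,6], I[5,5]^2. HN layers by μ_θ (5 steps, strictly decreasing):
  μ^(1)=25; μ^(2)=62/3; μ^(3)=12; μ^(4)=-1; μ^(5)=-40

((0, 2, 0, 0, 0, 0); (1, 1, 1, 0, 0, 0); (0, 0, 0, 0, 0, 1); (0, 0, 0, 0, 4, 0); (0, 0, 0, 3, 0, 0))


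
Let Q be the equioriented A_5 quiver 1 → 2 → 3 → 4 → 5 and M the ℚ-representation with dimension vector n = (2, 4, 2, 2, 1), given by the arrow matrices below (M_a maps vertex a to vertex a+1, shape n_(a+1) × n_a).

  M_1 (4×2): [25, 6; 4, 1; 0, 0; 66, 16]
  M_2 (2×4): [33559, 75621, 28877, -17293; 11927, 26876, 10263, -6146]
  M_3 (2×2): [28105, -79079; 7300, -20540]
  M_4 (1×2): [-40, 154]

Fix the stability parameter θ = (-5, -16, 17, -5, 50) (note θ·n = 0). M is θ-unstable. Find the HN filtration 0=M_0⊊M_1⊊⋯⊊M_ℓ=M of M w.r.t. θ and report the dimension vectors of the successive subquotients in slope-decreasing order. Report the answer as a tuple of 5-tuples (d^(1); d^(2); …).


Via rank(M_{q-1}∘⋯∘M_p): M ≅ I[1,3], I[1,4], I[2,2]^2, I[4,5].
μ_θ-semistable layers: μ^(1)=50; μ^(2)=17; μ^(3)=6; μ^(4)=-5; μ^(5)=-21/2; μ^(6)=-16

((0, 0, 0, 0, 1); (0, 0, 1, 0, 0); (0, 0, 1, 1, 0); (0, 0, 0, 1, 0); (2, 2, 0, 0, 0); (0, 2, 0, 0, 0))


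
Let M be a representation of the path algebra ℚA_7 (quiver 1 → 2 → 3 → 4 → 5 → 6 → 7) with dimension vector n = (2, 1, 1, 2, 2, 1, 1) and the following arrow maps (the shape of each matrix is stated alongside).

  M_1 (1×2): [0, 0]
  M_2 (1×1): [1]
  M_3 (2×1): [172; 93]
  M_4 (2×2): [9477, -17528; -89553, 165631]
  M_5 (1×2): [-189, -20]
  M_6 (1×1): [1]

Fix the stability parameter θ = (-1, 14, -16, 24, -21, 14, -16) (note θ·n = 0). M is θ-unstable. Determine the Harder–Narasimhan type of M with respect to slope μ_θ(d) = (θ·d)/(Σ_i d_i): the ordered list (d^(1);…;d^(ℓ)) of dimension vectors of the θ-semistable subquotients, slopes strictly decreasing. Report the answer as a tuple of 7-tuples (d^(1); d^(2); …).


Interval decomposition of M: I[1,1]^2, I[2,5], I[4,7].
HN type (ℓ=3): μ^(1)=3/2; μ^(2)=1/4; μ^(3)=-1

((0, 0, 0, 1, 1, 0, 0); (0, 0, 0, 1, 1, 1, 1); (2, 1, 1, 0, 0, 0, 0))


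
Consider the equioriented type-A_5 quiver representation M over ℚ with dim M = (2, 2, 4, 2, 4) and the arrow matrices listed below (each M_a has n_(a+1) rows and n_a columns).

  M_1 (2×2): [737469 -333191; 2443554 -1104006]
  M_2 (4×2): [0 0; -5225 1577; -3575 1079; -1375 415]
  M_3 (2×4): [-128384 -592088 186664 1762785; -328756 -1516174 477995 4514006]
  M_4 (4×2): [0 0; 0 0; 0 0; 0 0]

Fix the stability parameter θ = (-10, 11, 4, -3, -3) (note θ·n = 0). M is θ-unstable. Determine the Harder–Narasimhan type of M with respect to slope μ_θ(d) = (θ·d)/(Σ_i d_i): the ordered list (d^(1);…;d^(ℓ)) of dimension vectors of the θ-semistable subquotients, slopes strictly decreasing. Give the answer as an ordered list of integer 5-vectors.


Via rank(M_{q-1}∘⋯∘M_p): M ≅ I[1,1], I[1,4], I[2,2], I[3,3]^2, I[3,4], I[5,5]^4.
μ_θ-semistable layers: μ^(1)=11; μ^(2)=4; μ^(3)=1/2; μ^(4)=-3; μ^(5)=-10

((0, 1, 0, 0, 0); (0, 1, 3, 1, 0); (0, 0, 1, 1, 0); (0, 0, 0, 0, 4); (2, 0, 0, 0, 0))


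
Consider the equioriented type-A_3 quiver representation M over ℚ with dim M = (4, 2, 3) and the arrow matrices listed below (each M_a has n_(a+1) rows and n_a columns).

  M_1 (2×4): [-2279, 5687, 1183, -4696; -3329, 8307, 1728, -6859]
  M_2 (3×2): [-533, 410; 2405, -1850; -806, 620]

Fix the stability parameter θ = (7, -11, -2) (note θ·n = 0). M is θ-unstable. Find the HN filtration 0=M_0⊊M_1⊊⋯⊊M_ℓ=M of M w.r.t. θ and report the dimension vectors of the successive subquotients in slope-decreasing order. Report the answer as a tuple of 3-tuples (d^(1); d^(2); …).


Barcode: M ≅ I[1,1]^2, I[1,2], I[1,3], I[3,3]^2. HN layers by μ_θ (2 steps, strictly decreasing):
  μ^(1)=7; μ^(2)=-2

((2, 0, 0); (2, 2, 3))


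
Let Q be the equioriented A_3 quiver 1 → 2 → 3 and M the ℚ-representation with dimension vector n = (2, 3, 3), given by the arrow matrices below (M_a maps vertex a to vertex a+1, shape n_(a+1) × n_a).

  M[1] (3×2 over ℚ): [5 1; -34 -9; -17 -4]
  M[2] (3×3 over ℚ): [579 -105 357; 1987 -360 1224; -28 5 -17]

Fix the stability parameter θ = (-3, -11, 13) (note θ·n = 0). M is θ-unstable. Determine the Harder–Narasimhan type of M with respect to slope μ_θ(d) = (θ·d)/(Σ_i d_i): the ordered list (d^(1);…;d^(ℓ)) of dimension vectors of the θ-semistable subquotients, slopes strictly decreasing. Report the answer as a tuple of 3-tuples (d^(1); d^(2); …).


Interval decomposition of M: I[1,3]^2, I[2,2], I[3,3].
HN type (ℓ=3): μ^(1)=13; μ^(2)=-7; μ^(3)=-11

((0, 0, 3); (2, 2, 0); (0, 1, 0))


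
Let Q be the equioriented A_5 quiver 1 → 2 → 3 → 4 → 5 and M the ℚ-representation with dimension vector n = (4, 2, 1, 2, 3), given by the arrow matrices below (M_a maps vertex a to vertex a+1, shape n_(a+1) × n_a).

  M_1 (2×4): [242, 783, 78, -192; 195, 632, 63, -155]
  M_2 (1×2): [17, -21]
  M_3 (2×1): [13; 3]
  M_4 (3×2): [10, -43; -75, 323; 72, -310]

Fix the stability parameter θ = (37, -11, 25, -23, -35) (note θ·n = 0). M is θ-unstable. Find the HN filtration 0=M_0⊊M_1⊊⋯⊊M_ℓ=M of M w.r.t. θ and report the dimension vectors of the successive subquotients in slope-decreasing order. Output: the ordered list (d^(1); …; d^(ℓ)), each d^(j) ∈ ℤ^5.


Interval decomposition of M: I[1,1]^2, I[1,2], I[1,5], I[4,5], I[5,5].
HN type (ℓ=5): μ^(1)=37; μ^(2)=13; μ^(3)=-7/5; μ^(4)=-29; μ^(5)=-35

((2, 0, 0, 0, 0); (1, 1, 0, 0, 0); (1, 1, 1, 1, 1); (0, 0, 0, 1, 1); (0, 0, 0, 0, 1))


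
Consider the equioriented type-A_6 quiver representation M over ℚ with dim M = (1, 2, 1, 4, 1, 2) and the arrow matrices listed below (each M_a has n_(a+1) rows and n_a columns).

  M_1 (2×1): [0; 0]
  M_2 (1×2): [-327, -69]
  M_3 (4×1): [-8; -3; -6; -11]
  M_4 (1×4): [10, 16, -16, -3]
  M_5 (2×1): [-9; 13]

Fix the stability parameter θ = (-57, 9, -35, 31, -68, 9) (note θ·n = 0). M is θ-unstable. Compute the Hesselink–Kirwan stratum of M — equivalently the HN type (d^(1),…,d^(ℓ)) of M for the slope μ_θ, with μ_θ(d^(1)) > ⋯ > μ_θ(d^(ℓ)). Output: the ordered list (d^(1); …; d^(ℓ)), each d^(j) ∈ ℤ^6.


Via rank(M_{q-1}∘⋯∘M_p): M ≅ I[1,1], I[2,2], I[2,6], I[4,4]^3, I[6,6].
μ_θ-semistable layers: μ^(1)=31; μ^(2)=9; μ^(3)=-63/4; μ^(4)=-57

((0, 0, 0, 3, 0, 0); (0, 1, 0, 0, 0, 2); (0, 1, 1, 1, 1, 0); (1, 0, 0, 0, 0, 0))


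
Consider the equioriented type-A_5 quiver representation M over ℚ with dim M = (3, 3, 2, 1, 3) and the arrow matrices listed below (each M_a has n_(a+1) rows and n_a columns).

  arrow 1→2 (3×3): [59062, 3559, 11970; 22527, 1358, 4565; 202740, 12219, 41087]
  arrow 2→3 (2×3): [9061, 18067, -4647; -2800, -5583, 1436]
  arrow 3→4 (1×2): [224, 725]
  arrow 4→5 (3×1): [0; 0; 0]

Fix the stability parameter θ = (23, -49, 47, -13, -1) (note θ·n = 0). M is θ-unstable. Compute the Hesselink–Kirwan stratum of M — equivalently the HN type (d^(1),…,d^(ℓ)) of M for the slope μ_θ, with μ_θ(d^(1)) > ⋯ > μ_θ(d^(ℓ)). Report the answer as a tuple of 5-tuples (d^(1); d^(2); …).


Interval decomposition of M: I[1,2], I[1,3], I[1,4], I[5,5]^3.
HN type (ℓ=4): μ^(1)=47; μ^(2)=17; μ^(3)=-1; μ^(4)=-13

((0, 0, 1, 0, 0); (0, 0, 1, 1, 0); (0, 0, 0, 0, 3); (3, 3, 0, 0, 0))


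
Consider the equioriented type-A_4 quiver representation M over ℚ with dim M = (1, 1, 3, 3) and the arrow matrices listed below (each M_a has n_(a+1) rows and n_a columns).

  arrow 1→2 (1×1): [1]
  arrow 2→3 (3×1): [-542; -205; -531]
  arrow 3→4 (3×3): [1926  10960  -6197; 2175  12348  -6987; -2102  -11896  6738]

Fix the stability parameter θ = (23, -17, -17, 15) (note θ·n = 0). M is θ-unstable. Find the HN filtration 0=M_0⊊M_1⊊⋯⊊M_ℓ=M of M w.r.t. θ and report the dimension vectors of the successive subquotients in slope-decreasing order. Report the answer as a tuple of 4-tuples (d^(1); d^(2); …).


Interval decomposition of M: I[1,4], I[3,3], I[3,4], I[4,4].
HN type (ℓ=3): μ^(1)=15; μ^(2)=-11/3; μ^(3)=-17

((0, 0, 0, 3); (1, 1, 1, 0); (0, 0, 2, 0))


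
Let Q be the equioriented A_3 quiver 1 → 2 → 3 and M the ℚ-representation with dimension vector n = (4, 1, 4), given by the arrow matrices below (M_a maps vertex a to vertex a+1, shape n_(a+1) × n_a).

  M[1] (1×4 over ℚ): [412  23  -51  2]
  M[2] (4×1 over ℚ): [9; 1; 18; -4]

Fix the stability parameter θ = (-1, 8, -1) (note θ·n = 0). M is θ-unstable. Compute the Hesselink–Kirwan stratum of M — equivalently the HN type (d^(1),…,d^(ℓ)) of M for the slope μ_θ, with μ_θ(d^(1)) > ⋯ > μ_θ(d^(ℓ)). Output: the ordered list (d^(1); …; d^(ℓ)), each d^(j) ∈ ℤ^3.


Via rank(M_{q-1}∘⋯∘M_p): M ≅ I[1,1]^3, I[1,3], I[3,3]^3.
μ_θ-semistable layers: μ^(1)=7/2; μ^(2)=-1

((0, 1, 1); (4, 0, 3))


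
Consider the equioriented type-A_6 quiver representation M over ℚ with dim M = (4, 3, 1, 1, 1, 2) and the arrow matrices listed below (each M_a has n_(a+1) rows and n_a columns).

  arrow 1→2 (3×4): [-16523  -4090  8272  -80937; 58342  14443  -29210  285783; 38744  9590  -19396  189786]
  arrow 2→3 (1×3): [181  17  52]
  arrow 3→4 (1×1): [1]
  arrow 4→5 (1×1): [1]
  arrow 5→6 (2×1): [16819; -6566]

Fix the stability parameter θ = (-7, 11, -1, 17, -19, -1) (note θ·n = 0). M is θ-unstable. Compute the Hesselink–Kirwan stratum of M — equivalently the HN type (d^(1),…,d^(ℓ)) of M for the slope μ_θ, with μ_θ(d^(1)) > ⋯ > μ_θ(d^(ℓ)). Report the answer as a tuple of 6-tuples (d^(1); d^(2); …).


Via rank(M_{q-1}∘⋯∘M_p): M ≅ I[1,1]^2, I[1,2], I[1,6], I[2,2], I[6,6].
μ_θ-semistable layers: μ^(1)=11; μ^(2)=7/5; μ^(3)=-1; μ^(4)=-7

((0, 2, 0, 0, 0, 0); (0, 1, 1, 1, 1, 1); (0, 0, 0, 0, 0, 1); (4, 0, 0, 0, 0, 0))


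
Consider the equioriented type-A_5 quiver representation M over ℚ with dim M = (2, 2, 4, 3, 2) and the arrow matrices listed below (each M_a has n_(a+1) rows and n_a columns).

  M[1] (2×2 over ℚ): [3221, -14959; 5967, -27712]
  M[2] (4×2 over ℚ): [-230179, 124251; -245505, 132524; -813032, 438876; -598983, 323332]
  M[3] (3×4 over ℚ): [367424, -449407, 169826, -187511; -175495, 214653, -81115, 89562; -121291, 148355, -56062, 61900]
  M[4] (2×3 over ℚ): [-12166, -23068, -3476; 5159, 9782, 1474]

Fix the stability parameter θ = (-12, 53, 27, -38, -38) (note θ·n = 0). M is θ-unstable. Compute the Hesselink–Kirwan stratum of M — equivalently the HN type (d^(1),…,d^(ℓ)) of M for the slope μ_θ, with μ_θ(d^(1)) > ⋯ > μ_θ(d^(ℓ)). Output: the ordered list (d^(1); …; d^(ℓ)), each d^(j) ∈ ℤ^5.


Via rank(M_{q-1}∘⋯∘M_p): M ≅ I[1,3], I[1,4], I[3,4], I[3,5], I[5,5].
μ_θ-semistable layers: μ^(1)=40; μ^(2)=14; μ^(3)=-11/2; μ^(4)=-12; μ^(5)=-49/3; μ^(6)=-38

((0, 1, 1, 0, 0); (0, 1, 1, 1, 0); (0, 0, 1, 1, 0); (2, 0, 0, 0, 0); (0, 0, 1, 1, 1); (0, 0, 0, 0, 1))


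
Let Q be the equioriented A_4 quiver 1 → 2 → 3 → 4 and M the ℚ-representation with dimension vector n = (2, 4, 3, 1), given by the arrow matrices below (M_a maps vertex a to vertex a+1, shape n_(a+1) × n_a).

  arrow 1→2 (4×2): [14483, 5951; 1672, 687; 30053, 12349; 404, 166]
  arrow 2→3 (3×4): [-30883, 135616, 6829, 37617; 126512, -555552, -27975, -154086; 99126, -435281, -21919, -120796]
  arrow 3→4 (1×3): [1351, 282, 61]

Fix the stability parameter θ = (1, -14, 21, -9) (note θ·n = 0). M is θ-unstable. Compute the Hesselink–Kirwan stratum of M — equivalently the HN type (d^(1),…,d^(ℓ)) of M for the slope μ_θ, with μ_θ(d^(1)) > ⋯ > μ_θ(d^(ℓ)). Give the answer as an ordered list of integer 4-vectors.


Via rank(M_{q-1}∘⋯∘M_p): M ≅ I[1,3], I[1,4], I[2,2], I[2,3].
μ_θ-semistable layers: μ^(1)=21; μ^(2)=6; μ^(3)=-13/2; μ^(4)=-14

((0, 0, 2, 0); (0, 0, 1, 1); (2, 2, 0, 0); (0, 2, 0, 0))


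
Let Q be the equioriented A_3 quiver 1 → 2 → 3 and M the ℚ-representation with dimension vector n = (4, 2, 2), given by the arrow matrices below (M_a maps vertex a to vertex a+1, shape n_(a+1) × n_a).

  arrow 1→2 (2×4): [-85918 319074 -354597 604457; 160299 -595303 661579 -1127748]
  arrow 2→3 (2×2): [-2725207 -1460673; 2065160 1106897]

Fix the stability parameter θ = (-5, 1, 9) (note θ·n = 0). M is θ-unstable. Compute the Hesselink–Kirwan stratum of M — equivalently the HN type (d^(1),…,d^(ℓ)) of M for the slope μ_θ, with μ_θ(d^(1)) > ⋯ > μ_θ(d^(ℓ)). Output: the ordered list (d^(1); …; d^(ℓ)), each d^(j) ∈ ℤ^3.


Barcode: M ≅ I[1,1]^2, I[1,3]^2. HN layers by μ_θ (3 steps, strictly decreasing):
  μ^(1)=9; μ^(2)=1; μ^(3)=-5

((0, 0, 2); (0, 2, 0); (4, 0, 0))


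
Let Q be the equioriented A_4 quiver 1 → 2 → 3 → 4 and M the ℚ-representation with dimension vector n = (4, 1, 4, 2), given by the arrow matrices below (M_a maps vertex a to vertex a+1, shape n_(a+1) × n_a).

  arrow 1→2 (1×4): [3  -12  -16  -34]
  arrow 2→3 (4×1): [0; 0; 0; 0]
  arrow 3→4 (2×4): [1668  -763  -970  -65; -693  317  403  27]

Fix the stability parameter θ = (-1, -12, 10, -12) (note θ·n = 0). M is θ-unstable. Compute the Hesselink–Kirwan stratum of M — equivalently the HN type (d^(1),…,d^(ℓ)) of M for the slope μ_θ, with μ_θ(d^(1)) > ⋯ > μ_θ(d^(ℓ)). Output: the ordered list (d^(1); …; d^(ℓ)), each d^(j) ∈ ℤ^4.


Interval decomposition of M: I[1,1]^3, I[1,2], I[3,3]^2, I[3,4]^2.
HN type (ℓ=3): μ^(1)=10; μ^(2)=-1; μ^(3)=-13/2

((0, 0, 2, 0); (3, 0, 2, 2); (1, 1, 0, 0))


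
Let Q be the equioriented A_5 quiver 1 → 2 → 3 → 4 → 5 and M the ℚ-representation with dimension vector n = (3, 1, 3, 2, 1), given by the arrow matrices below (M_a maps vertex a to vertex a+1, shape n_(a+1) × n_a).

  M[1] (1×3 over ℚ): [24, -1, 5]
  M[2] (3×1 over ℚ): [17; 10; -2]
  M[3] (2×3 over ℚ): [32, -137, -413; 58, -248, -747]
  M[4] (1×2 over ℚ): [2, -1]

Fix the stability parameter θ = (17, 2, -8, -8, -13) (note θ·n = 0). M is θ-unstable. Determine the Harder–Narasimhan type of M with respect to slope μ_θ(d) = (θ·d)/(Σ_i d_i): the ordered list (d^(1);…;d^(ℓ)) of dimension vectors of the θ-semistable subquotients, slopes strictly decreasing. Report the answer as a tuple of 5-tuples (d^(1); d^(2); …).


Via rank(M_{q-1}∘⋯∘M_p): M ≅ I[1,1]^2, I[1,3], I[3,4], I[3,5].
μ_θ-semistable layers: μ^(1)=17; μ^(2)=11/3; μ^(3)=-8; μ^(4)=-29/3

((2, 0, 0, 0, 0); (1, 1, 1, 0, 0); (0, 0, 1, 1, 0); (0, 0, 1, 1, 1))


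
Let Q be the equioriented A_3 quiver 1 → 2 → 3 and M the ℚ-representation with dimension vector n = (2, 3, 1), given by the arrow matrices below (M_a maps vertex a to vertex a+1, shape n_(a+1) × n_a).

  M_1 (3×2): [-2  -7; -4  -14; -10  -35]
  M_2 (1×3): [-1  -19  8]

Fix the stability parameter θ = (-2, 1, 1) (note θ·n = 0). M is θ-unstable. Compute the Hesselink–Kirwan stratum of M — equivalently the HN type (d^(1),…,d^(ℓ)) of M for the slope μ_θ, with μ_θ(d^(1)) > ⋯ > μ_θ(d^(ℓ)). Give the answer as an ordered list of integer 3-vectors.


Interval decomposition of M: I[1,1], I[1,3], I[2,2]^2.
HN type (ℓ=2): μ^(1)=1; μ^(2)=-2

((0, 3, 1); (2, 0, 0))


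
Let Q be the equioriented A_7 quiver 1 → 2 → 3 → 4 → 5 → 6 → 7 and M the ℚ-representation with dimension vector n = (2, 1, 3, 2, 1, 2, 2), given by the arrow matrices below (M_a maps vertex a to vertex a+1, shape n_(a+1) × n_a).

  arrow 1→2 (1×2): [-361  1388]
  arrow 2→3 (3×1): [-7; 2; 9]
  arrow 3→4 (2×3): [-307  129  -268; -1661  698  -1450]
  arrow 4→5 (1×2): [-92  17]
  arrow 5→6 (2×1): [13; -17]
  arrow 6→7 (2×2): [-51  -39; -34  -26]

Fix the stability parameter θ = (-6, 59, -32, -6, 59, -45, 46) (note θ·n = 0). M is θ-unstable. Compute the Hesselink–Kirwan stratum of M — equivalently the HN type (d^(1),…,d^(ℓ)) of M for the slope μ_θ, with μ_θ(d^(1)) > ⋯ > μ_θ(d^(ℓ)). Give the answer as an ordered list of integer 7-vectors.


Via rank(M_{q-1}∘⋯∘M_p): M ≅ I[1,1], I[1,6], I[3,3], I[3,4], I[6,7], I[7,7].
μ_θ-semistable layers: μ^(1)=46; μ^(2)=7; μ^(3)=-6; μ^(4)=-32; μ^(5)=-45

((0, 0, 0, 0, 0, 0, 2); (0, 1, 1, 1, 1, 1, 0); (2, 0, 0, 1, 0, 0, 0); (0, 0, 2, 0, 0, 0, 0); (0, 0, 0, 0, 0, 1, 0))


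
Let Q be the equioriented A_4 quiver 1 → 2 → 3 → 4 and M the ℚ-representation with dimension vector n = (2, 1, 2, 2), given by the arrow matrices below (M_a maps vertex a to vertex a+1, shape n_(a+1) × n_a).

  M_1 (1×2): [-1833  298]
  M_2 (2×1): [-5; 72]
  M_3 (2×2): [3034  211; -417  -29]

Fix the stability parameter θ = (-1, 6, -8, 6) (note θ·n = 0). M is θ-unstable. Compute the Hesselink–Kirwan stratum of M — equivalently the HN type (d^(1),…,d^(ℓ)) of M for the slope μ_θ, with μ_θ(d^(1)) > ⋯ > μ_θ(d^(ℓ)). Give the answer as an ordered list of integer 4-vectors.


Barcode: M ≅ I[1,1], I[1,4], I[3,4]. HN layers by μ_θ (3 steps, strictly decreasing):
  μ^(1)=6; μ^(2)=-1; μ^(3)=-8

((0, 0, 0, 2); (2, 1, 1, 0); (0, 0, 1, 0))
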